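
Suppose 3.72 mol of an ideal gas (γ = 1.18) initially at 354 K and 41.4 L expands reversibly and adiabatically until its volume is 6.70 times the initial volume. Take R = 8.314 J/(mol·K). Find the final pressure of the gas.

P₁ = nRT₁/V₁ = 3.72×8.314×354/41.4 = 264 kPa.
Adiabatic: TV^(γ−1) = const ⇒ T₂ = 354×(0.149)^0.180 = 251 K; PV^γ = const ⇒ P₂ = 28.0 kPa.

28.0 kPa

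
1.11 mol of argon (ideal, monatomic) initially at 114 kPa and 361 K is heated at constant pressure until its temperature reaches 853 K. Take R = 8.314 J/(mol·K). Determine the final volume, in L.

V₁ = nRT₁/P₁ = 1.11×8.314×361/114 = 29.2 L.
Isobaric: P stays 114 kPa; V/T = const ⇒ T₂ = 853 K, V₂ = 69.1 L.

69.1 L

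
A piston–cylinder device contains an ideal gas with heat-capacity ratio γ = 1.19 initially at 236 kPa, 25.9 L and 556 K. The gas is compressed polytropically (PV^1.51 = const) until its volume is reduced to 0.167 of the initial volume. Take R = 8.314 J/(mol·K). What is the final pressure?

3520 kPa

Polytropic n=1.51: T₂ = T₁(V₁/V₂)^(n−1) = 556×(5.99)^0.51 = 1390 K; P₂ = P₁(V₁/V₂)^n = 3520 kPa.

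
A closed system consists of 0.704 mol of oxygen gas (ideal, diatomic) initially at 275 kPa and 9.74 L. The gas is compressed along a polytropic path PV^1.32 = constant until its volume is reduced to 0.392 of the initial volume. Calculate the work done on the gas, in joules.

T₁ = P₁V₁/(nR) = 275×9.74/(0.704×8.314) = 458 K.
Polytropic n=1.32: T₂ = T₁(V₁/V₂)^(n−1) = 458×(2.55)^0.32 = 618 K; P₂ = P₁(V₁/V₂)^n = 947 kPa.
W = (P₁V₁−P₂V₂)/(n−1) = (275×9.74−947×3.82)/0.32 = -2920 J.
Work done on the gas = −W_by = 2920 J.

2920 J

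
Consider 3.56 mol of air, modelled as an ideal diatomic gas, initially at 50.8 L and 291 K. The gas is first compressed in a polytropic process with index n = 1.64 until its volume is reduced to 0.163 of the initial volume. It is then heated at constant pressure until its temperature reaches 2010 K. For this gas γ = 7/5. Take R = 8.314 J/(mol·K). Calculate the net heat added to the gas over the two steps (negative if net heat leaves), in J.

130000 J

P₁ = nRT₁/V₁ = 3.56×8.314×291/50.8 = 170 kPa.
Step 1 — Polytropic n=1.64: T₂ = T₁(V₁/V₂)^(n−1) = 291×(6.13)^0.64 = 929 K; P₂ = P₁(V₁/V₂)^n = 3320 kPa.
W = (P₁V₁−P₂V₂)/(n−1) = (170×50.8−3320×8.28)/0.64 = -29500 J.
ΔU = nCvΔT = 3.56×20.8×(929−291) = 47200 J.
Q = ΔU + W = 17700 J.
State after step 1: P = 3320 kPa, V = 8.28 L, T = 929 K.
Step 2 — Isobaric: P stays 3320 kPa; V/T = const ⇒ T₂ = 2010 K, V₂ = 17.9 L.
W = PΔV = 3320×(17.9−8.28) kPa·L = 32000 J.
ΔU = nCvΔT = 3.56×20.8×(2010−929) = 80000 J.
Q = ΔU + W = nCpΔT = 112000 J.
Net over both steps: W = 2480 J, Q = 130000 J, ΔU = 127000 J.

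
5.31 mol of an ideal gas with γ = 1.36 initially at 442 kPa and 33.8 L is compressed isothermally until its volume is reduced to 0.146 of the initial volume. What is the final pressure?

3030 kPa

T₁ = P₁V₁/(nR) = 442×33.8/(5.31×8.314) = 338 K.
Isothermal: T stays 338 K; PV = const ⇒ V₂ = 4.93 L, P₂ = 3030 kPa.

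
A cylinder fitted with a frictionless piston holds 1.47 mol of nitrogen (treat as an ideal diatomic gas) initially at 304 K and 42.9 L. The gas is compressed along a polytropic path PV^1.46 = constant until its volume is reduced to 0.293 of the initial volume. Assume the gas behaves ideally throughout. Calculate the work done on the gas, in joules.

P₁ = nRT₁/V₁ = 1.47×8.314×304/42.9 = 86.6 kPa.
Polytropic n=1.46: T₂ = T₁(V₁/V₂)^(n−1) = 304×(3.41)^0.46 = 535 K; P₂ = P₁(V₁/V₂)^n = 520 kPa.
W = (P₁V₁−P₂V₂)/(n−1) = (86.6×42.9−520×12.6)/0.46 = -6130 J.
Work done on the gas = −W_by = 6130 J.

6130 J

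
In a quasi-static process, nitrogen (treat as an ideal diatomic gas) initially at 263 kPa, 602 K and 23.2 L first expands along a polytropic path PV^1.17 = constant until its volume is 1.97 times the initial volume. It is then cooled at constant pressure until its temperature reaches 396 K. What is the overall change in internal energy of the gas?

n = P₁V₁/(RT₁) = 263×23.2/(8.314×602) = 1.22 mol.
Step 1 — Polytropic n=1.17: T₂ = T₁(V₁/V₂)^(n−1) = 602×(0.508)^0.17 = 536 K; P₂ = P₁(V₁/V₂)^n = 119 kPa.
W = (P₁V₁−P₂V₂)/(n−1) = (263×23.2−119×45.7)/0.17 = 3910 J.
ΔU = nCvΔT = 1.22×20.8×(536−602) = -1660 J.
Q = ΔU + W = 2250 J.
State after step 1: P = 119 kPa, V = 45.7 L, T = 536 K.
Step 2 — Isobaric: P stays 119 kPa; V/T = const ⇒ T₂ = 396 K, V₂ = 33.7 L.
W = PΔV = 119×(33.7−45.7) kPa·L = -1420 J.
ΔU = nCvΔT = 1.22×20.8×(396−536) = -3560 J.
Q = ΔU + W = nCpΔT = -4980 J.
Net over both steps: W = 2480 J, Q = -2740 J, ΔU = -5220 J.

-5220 J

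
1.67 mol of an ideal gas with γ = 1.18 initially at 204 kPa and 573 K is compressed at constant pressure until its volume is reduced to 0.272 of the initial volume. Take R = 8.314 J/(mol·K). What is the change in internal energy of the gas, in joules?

V₁ = nRT₁/P₁ = 1.67×8.314×573/204 = 39.0 L.
Isobaric: P stays 204 kPa; V/T = const ⇒ T₂ = 156 K, V₂ = 10.6 L.
For an ideal gas ΔU = nCvΔT with Cv = R/(γ−1) = 46.2 J/(mol·K).
ΔU = 1.67×46.2×(156−573) = -32200 J.

-32200 J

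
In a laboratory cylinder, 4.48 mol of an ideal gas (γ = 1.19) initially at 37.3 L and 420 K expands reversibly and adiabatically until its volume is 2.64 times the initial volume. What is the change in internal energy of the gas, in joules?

-13900 J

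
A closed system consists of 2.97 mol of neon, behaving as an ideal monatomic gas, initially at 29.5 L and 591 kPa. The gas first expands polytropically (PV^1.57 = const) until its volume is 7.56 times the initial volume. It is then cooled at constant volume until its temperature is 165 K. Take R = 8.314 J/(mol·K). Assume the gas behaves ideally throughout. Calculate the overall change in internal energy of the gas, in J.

T₁ = P₁V₁/(nR) = 591×29.5/(2.97×8.314) = 706 K.
Step 1 — Polytropic n=1.57: T₂ = T₁(V₁/V₂)^(n−1) = 706×(0.132)^0.57 = 223 K; P₂ = P₁(V₁/V₂)^n = 24.7 kPa.
W = (P₁V₁−P₂V₂)/(n−1) = (591×29.5−24.7×223)/0.57 = 20900 J.
ΔU = nCvΔT = 2.97×12.5×(223−706) = -17900 J.
Q = ΔU + W = 3040 J.
State after step 1: P = 24.7 kPa, V = 223 L, T = 223 K.
Step 2 — Isochoric: V stays 223 L; P/T = const ⇒ T₂ = 165 K, P₂ = 18.3 kPa.
W = 0 (no volume change).
ΔU = nCvΔT = 2.97×12.5×(165−223) = -2140 J.
Q = ΔU = -2140 J.
Net over both steps: W = 20900 J, Q = 891 J, ΔU = -20000 J.

-20000 J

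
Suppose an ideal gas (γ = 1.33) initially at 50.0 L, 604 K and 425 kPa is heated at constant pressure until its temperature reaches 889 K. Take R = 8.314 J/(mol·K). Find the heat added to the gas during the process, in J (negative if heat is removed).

40400 J

n = P₁V₁/(RT₁) = 425×50.0/(8.314×604) = 4.23 mol.
Isobaric: P stays 425 kPa; V/T = const ⇒ T₂ = 889 K, V₂ = 73.6 L.
W = PΔV = 425×(73.6−50.0) kPa·L = 10000 J.
ΔU = nCvΔT = 4.23×25.2×(889−604) = 30400 J.
Q = ΔU + W = nCpΔT = 40400 J.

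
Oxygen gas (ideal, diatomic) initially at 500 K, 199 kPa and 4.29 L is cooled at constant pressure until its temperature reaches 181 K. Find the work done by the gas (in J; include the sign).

-545 J

n = P₁V₁/(RT₁) = 199×4.29/(8.314×500) = 0.205 mol.
Isobaric: P stays 199 kPa; V/T = const ⇒ T₂ = 181 K, V₂ = 1.55 L.
W = PΔV = 199×(1.55−4.29) kPa·L = -545 J.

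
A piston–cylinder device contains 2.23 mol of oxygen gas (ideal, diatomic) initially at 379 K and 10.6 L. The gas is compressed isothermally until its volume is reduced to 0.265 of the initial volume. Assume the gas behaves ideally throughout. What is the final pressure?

2500 kPa

P₁ = nRT₁/V₁ = 2.23×8.314×379/10.6 = 663 kPa.
Isothermal: T stays 379 K; PV = const ⇒ V₂ = 2.81 L, P₂ = 2500 kPa.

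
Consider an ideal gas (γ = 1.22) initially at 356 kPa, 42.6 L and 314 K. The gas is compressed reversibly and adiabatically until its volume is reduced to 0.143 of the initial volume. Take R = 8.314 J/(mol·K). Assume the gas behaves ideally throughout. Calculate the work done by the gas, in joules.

n = P₁V₁/(RT₁) = 356×42.6/(8.314×314) = 5.81 mol.
Adiabatic: TV^(γ−1) = const ⇒ T₂ = 314×(6.99)^0.220 = 482 K; PV^γ = const ⇒ P₂ = 3820 kPa.
ΔU = nCvΔT = 5.81×37.8×(482−314) = 36800 J.
Q = 0 for an adiabatic process, so W = −ΔU = -36800 J.

-36800 J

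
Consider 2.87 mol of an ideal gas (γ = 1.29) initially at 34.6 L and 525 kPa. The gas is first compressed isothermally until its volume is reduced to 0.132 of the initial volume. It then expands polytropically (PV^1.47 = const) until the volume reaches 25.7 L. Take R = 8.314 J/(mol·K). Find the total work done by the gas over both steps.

-15300 J

T₁ = P₁V₁/(nR) = 525×34.6/(2.87×8.314) = 761 K.
Step 1 — Isothermal: T stays 761 K; PV = const ⇒ V₂ = 4.57 L, P₂ = 3980 kPa.
ΔU = 0 (ideal gas, T constant).
W = nRT ln(V₂/V₁) = 2.87×8.314×761×ln(0.132) = -36800 J.
Q = ΔU + W = -36800 J.
State after step 1: P = 3980 kPa, V = 4.57 L, T = 761 K.
Step 2 — Polytropic n=1.47: T₂ = T₁(V₁/V₂)^(n−1) = 761×(0.178)^0.47 = 338 K; P₂ = P₁(V₁/V₂)^n = 314 kPa.
W = (P₁V₁−P₂V₂)/(n−1) = (3980×4.57−314×25.7)/0.47 = 21500 J.
ΔU = nCvΔT = 2.87×28.7×(338−761) = -34800 J.
Q = ΔU + W = -13300 J.
Net over both steps: W = -15300 J, Q = -50100 J, ΔU = -34800 J.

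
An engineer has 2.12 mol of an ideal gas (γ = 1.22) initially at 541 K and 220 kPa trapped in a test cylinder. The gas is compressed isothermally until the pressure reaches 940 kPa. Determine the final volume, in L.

V₁ = nRT₁/P₁ = 2.12×8.314×541/220 = 43.3 L.
Isothermal: T stays 541 K; PV = const ⇒ V₂ = 10.1 L, P₂ = 940 kPa.

10.1 L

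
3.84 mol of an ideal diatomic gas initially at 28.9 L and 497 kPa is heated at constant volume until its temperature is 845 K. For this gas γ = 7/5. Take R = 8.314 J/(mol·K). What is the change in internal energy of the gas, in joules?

T₁ = P₁V₁/(nR) = 497×28.9/(3.84×8.314) = 450 K.
Isochoric: V stays 28.9 L; P/T = const ⇒ T₂ = 845 K, P₂ = 933 kPa.
For an ideal gas ΔU = nCvΔT with Cv = (5/2)R = 20.8 J/(mol·K).
ΔU = 3.84×20.8×(845−450) = 31500 J.

31500 J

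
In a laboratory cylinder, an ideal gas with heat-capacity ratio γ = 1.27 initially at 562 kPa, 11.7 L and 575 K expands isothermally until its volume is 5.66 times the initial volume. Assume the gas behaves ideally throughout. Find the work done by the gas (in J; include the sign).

11400 J

n = P₁V₁/(RT₁) = 562×11.7/(8.314×575) = 1.38 mol.
Isothermal: T stays 575 K; PV = const ⇒ V₂ = 66.2 L, P₂ = 99.3 kPa.
W = nRT ln(V₂/V₁) = 1.38×8.314×575×ln(5.66) = 11400 J.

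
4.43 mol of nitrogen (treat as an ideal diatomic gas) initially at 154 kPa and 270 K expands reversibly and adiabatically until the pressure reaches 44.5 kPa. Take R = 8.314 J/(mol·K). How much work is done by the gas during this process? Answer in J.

7420 J

V₁ = nRT₁/P₁ = 4.43×8.314×270/154 = 64.6 L.
Adiabatic: T₂/T₁ = (P₂/P₁)^((γ−1)/γ) ⇒ T₂ = 270×(0.289)^0.286 = 189 K; V₂ = 157 L.
ΔU = nCvΔT = 4.43×20.8×(189−270) = -7420 J.
Q = 0 for an adiabatic process, so W = −ΔU = 7420 J.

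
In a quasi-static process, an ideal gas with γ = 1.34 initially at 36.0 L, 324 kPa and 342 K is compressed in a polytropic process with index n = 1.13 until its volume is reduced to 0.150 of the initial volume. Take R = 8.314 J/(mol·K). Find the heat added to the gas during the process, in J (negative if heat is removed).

-15500 J

n = P₁V₁/(RT₁) = 324×36.0/(8.314×342) = 4.10 mol.
Polytropic n=1.13: T₂ = T₁(V₁/V₂)^(n−1) = 342×(6.67)^0.13 = 438 K; P₂ = P₁(V₁/V₂)^n = 2760 kPa.
W = (P₁V₁−P₂V₂)/(n−1) = (324×36.0−2760×5.40)/0.13 = -25100 J.
ΔU = nCvΔT = 4.10×24.5×(438−342) = 9600 J.
Q = ΔU + W = -15500 J.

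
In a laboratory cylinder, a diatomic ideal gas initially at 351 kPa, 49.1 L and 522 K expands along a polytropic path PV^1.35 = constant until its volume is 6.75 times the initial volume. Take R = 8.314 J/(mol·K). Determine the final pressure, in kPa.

26.7 kPa

Polytropic n=1.35: T₂ = T₁(V₁/V₂)^(n−1) = 522×(0.148)^0.35 = 268 K; P₂ = P₁(V₁/V₂)^n = 26.7 kPa.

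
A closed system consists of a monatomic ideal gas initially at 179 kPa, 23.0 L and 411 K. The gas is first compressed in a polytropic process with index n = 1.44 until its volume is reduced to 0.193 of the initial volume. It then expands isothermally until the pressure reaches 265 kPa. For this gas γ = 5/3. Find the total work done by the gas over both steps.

6840 J

n = P₁V₁/(RT₁) = 179×23.0/(8.314×411) = 1.20 mol.
Step 1 — Polytropic n=1.44: T₂ = T₁(V₁/V₂)^(n−1) = 411×(5.18)^0.44 = 848 K; P₂ = P₁(V₁/V₂)^n = 1910 kPa.
W = (P₁V₁−P₂V₂)/(n−1) = (179×23.0−1910×4.44)/0.44 = -9940 J.
ΔU = nCvΔT = 1.20×12.5×(848−411) = 6560 J.
Q = ΔU + W = -3380 J.
State after step 1: P = 1910 kPa, V = 4.44 L, T = 848 K.
Step 2 — Isothermal: T stays 848 K; PV = const ⇒ V₂ = 32.0 L, P₂ = 265 kPa.
ΔU = 0 (ideal gas, T constant).
W = nRT ln(V₂/V₁) = 1.20×8.314×848×ln(7.22) = 16800 J.
Q = ΔU + W = 16800 J.
Net over both steps: W = 6840 J, Q = 13400 J, ΔU = 6560 J.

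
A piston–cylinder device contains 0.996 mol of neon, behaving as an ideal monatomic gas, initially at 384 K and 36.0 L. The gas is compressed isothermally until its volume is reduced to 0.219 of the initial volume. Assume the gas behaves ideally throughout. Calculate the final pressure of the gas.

P₁ = nRT₁/V₁ = 0.996×8.314×384/36.0 = 88.3 kPa.
Isothermal: T stays 384 K; PV = const ⇒ V₂ = 7.88 L, P₂ = 403 kPa.

403 kPa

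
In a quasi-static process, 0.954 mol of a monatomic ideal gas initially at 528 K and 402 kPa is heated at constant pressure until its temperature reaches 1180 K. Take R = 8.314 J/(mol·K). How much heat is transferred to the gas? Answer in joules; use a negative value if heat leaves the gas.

12900 J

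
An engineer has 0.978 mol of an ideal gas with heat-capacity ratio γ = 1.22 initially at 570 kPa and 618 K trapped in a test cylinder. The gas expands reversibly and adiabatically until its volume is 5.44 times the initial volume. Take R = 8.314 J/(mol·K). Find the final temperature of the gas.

426 K

V₁ = nRT₁/P₁ = 0.978×8.314×618/570 = 8.82 L.
Adiabatic: TV^(γ−1) = const ⇒ T₂ = 618×(0.184)^0.220 = 426 K; PV^γ = const ⇒ P₂ = 72.2 kPa.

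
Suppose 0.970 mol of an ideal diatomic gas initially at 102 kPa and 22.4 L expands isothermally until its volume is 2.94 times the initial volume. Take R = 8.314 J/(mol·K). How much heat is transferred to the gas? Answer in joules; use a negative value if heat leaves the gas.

T₁ = P₁V₁/(nR) = 102×22.4/(0.970×8.314) = 283 K.
Isothermal: T stays 283 K; PV = const ⇒ V₂ = 65.9 L, P₂ = 34.7 kPa.
ΔU = 0 (ideal gas, T constant).
W = nRT ln(V₂/V₁) = 0.970×8.314×283×ln(2.94) = 2460 J.
Q = ΔU + W = 2460 J.

2460 J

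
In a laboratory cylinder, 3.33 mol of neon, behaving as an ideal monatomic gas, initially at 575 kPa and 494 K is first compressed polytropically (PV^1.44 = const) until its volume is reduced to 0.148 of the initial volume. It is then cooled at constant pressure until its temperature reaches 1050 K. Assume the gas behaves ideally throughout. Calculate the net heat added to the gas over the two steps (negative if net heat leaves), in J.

-20500 J

V₁ = nRT₁/P₁ = 3.33×8.314×494/575 = 23.8 L.
Step 1 — Polytropic n=1.44: T₂ = T₁(V₁/V₂)^(n−1) = 494×(6.76)^0.44 = 1150 K; P₂ = P₁(V₁/V₂)^n = 9010 kPa.
W = (P₁V₁−P₂V₂)/(n−1) = (575×23.8−9010×3.52)/0.44 = -41000 J.
ΔU = nCvΔT = 3.33×12.5×(1150−494) = 27000 J.
Q = ΔU + W = -13900 J.
State after step 1: P = 9010 kPa, V = 3.52 L, T = 1150 K.
Step 2 — Isobaric: P stays 9010 kPa; V/T = const ⇒ T₂ = 1050 K, V₂ = 3.23 L.
W = PΔV = 9010×(3.23−3.52) kPa·L = -2630 J.
ΔU = nCvΔT = 3.33×12.5×(1050−1150) = -3950 J.
Q = ΔU + W = nCpΔT = -6580 J.
Net over both steps: W = -43600 J, Q = -20500 J, ΔU = 23100 J.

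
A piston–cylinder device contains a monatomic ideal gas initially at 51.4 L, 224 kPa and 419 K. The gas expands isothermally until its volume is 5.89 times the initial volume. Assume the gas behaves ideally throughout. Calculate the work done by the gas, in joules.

20400 J

n = P₁V₁/(RT₁) = 224×51.4/(8.314×419) = 3.31 mol.
Isothermal: T stays 419 K; PV = const ⇒ V₂ = 303 L, P₂ = 38.0 kPa.
W = nRT ln(V₂/V₁) = 3.31×8.314×419×ln(5.89) = 20400 J.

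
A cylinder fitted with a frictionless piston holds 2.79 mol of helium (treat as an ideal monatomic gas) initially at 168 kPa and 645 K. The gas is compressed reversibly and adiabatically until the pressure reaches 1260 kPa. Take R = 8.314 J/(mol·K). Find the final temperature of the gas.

V₁ = nRT₁/P₁ = 2.79×8.314×645/168 = 89.1 L.
Adiabatic: T₂/T₁ = (P₂/P₁)^((γ−1)/γ) ⇒ T₂ = 645×(7.50)^0.400 = 1440 K; V₂ = 26.6 L.

1440 K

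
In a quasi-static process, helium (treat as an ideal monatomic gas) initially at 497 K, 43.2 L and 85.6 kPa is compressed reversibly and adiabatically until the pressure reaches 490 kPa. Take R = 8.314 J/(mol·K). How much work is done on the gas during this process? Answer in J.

5600 J

n = P₁V₁/(RT₁) = 85.6×43.2/(8.314×497) = 0.895 mol.
Adiabatic: T₂/T₁ = (P₂/P₁)^((γ−1)/γ) ⇒ T₂ = 497×(5.72)^0.400 = 999 K; V₂ = 15.2 L.
ΔU = nCvΔT = 0.895×12.5×(999−497) = 5600 J.
Q = 0 for an adiabatic process, so W = −ΔU = -5600 J.
Work done on the gas = −W_by = 5600 J.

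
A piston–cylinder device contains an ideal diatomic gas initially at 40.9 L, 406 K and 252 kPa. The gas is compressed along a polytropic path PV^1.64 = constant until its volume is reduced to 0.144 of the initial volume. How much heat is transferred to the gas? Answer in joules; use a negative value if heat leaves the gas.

n = P₁V₁/(RT₁) = 252×40.9/(8.314×406) = 3.05 mol.
Polytropic n=1.64: T₂ = T₁(V₁/V₂)^(n−1) = 406×(6.94)^0.64 = 1400 K; P₂ = P₁(V₁/V₂)^n = 6050 kPa.
W = (P₁V₁−P₂V₂)/(n−1) = (252×40.9−6050×5.89)/0.64 = -39600 J.
ΔU = nCvΔT = 3.05×20.8×(1400−406) = 63300 J.
Q = ΔU + W = 23700 J.

23700 J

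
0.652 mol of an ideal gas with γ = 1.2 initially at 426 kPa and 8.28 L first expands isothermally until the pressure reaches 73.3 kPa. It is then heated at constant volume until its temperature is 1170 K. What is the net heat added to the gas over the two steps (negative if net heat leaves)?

20300 J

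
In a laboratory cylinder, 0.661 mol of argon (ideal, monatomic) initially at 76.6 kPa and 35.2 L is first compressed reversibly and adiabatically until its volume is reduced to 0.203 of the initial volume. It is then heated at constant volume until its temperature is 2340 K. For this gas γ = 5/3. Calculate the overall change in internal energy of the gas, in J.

T₁ = P₁V₁/(nR) = 76.6×35.2/(0.661×8.314) = 491 K.
Step 1 — Adiabatic: TV^(γ−1) = const ⇒ T₂ = 491×(4.93)^0.667 = 1420 K; PV^γ = const ⇒ P₂ = 1090 kPa.
ΔU = nCvΔT = 0.661×12.5×(1420−491) = 7660 J.
Q = 0 for an adiabatic process, so W = −ΔU = -7660 J.
State after step 1: P = 1090 kPa, V = 7.15 L, T = 1420 K.
Step 2 — Isochoric: V stays 7.15 L; P/T = const ⇒ T₂ = 2340 K, P₂ = 1800 kPa.
W = 0 (no volume change).
ΔU = nCvΔT = 0.661×12.5×(2340−1420) = 7580 J.
Q = ΔU = 7580 J.
Net over both steps: W = -7660 J, Q = 7580 J, ΔU = 15200 J.

15200 J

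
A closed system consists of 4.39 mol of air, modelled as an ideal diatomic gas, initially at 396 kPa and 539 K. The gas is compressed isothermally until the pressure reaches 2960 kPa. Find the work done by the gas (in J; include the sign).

V₁ = nRT₁/P₁ = 4.39×8.314×539/396 = 49.7 L.
Isothermal: T stays 539 K; PV = const ⇒ V₂ = 6.65 L, P₂ = 2960 kPa.
W = nRT ln(V₂/V₁) = 4.39×8.314×539×ln(0.134) = -39600 J.

-39600 J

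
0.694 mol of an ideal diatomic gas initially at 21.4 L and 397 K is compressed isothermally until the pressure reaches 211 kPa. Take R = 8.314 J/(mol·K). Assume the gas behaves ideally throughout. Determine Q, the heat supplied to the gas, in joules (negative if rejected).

P₁ = nRT₁/V₁ = 0.694×8.314×397/21.4 = 107 kPa.
Isothermal: T stays 397 K; PV = const ⇒ V₂ = 10.9 L, P₂ = 211 kPa.
ΔU = 0 (ideal gas, T constant).
W = nRT ln(V₂/V₁) = 0.694×8.314×397×ln(0.507) = -1550 J.
Q = ΔU + W = -1550 J.

-1550 J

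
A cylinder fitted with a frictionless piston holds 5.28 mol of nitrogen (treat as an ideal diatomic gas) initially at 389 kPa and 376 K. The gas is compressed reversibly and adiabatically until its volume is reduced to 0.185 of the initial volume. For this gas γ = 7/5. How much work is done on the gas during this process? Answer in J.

39800 J

V₁ = nRT₁/P₁ = 5.28×8.314×376/389 = 42.4 L.
Adiabatic: TV^(γ−1) = const ⇒ T₂ = 376×(5.41)^0.400 = 738 K; PV^γ = const ⇒ P₂ = 4130 kPa.
ΔU = nCvΔT = 5.28×20.8×(738−376) = 39800 J.
Q = 0 for an adiabatic process, so W = −ΔU = -39800 J.
Work done on the gas = −W_by = 39800 J.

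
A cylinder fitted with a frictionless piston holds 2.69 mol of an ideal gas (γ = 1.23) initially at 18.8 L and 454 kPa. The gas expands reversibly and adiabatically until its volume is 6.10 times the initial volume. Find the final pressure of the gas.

49.1 kPa

T₁ = P₁V₁/(nR) = 454×18.8/(2.69×8.314) = 382 K.
Adiabatic: TV^(γ−1) = const ⇒ T₂ = 382×(0.164)^0.230 = 252 K; PV^γ = const ⇒ P₂ = 49.1 kPa.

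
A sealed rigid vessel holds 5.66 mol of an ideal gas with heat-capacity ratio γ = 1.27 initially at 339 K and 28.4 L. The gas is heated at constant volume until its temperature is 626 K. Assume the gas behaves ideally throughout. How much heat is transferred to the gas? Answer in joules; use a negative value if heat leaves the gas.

P₁ = nRT₁/V₁ = 5.66×8.314×339/28.4 = 562 kPa.
Isochoric: V stays 28.4 L; P/T = const ⇒ T₂ = 626 K, P₂ = 1040 kPa.
W = 0 (no volume change).
ΔU = nCvΔT = 5.66×30.8×(626−339) = 50000 J.
Q = ΔU = 50000 J.

50000 J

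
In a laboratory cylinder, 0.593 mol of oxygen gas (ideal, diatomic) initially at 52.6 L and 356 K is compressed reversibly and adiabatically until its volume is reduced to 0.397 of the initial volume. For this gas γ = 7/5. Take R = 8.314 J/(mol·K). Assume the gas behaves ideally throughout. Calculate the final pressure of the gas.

P₁ = nRT₁/V₁ = 0.593×8.314×356/52.6 = 33.4 kPa.
Adiabatic: TV^(γ−1) = const ⇒ T₂ = 356×(2.52)^0.400 = 515 K; PV^γ = const ⇒ P₂ = 122 kPa.

122 kPa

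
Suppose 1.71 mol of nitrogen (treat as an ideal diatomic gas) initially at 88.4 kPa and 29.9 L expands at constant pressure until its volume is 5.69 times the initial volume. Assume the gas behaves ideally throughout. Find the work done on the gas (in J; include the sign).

-12400 J

T₁ = P₁V₁/(nR) = 88.4×29.9/(1.71×8.314) = 186 K.
Isobaric: P stays 88.4 kPa; V/T = const ⇒ T₂ = 1060 K, V₂ = 170 L.
W = PΔV = 88.4×(170−29.9) kPa·L = 12400 J.
Work done on the gas = −W_by = -12400 J.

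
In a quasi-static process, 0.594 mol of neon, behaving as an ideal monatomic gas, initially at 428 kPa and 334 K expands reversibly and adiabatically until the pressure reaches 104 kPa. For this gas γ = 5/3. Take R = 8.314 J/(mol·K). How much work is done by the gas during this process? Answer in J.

V₁ = nRT₁/P₁ = 0.594×8.314×334/428 = 3.85 L.
Adiabatic: T₂/T₁ = (P₂/P₁)^((γ−1)/γ) ⇒ T₂ = 334×(0.243)^0.400 = 190 K; V₂ = 9.01 L.
ΔU = nCvΔT = 0.594×12.5×(190−334) = -1070 J.
Q = 0 for an adiabatic process, so W = −ΔU = 1070 J.

1070 J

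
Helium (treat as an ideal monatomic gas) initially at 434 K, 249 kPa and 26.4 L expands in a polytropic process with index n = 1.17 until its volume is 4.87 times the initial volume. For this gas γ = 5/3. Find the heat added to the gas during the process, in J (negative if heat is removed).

n = P₁V₁/(RT₁) = 249×26.4/(8.314×434) = 1.82 mol.
Polytropic n=1.17: T₂ = T₁(V₁/V₂)^(n−1) = 434×(0.205)^0.17 = 332 K; P₂ = P₁(V₁/V₂)^n = 39.1 kPa.
W = (P₁V₁−P₂V₂)/(n−1) = (249×26.4−39.1×129)/0.17 = 9120 J.
ΔU = nCvΔT = 1.82×12.5×(332−434) = -2330 J.
Q = ΔU + W = 6800 J.

6800 J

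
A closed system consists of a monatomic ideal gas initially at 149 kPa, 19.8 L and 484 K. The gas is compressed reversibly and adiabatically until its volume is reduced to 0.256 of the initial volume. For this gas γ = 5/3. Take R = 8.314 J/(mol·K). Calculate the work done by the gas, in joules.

n = P₁V₁/(RT₁) = 149×19.8/(8.314×484) = 0.733 mol.
Adiabatic: TV^(γ−1) = const ⇒ T₂ = 484×(3.91)^0.667 = 1200 K; PV^γ = const ⇒ P₂ = 1440 kPa.
ΔU = nCvΔT = 0.733×12.5×(1200−484) = 6550 J.
Q = 0 for an adiabatic process, so W = −ΔU = -6550 J.

-6550 J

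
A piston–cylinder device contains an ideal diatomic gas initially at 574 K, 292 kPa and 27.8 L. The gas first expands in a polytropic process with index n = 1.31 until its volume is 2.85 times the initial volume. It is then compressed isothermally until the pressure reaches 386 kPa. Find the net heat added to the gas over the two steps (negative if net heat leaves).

n = P₁V₁/(RT₁) = 292×27.8/(8.314×574) = 1.70 mol.
Step 1 — Polytropic n=1.31: T₂ = T₁(V₁/V₂)^(n−1) = 574×(0.351)^0.31 = 415 K; P₂ = P₁(V₁/V₂)^n = 74.1 kPa.
W = (P₁V₁−P₂V₂)/(n−1) = (292×27.8−74.1×79.2)/0.31 = 7260 J.
ΔU = nCvΔT = 1.70×20.8×(415−574) = -5630 J.
Q = ΔU + W = 1630 J.
State after step 1: P = 74.1 kPa, V = 79.2 L, T = 415 K.
Step 2 — Isothermal: T stays 415 K; PV = const ⇒ V₂ = 15.2 L, P₂ = 386 kPa.
ΔU = 0 (ideal gas, T constant).
W = nRT ln(V₂/V₁) = 1.70×8.314×415×ln(0.192) = -9690 J.
Q = ΔU + W = -9690 J.
Net over both steps: W = -2430 J, Q = -8050 J, ΔU = -5630 J.

-8050 J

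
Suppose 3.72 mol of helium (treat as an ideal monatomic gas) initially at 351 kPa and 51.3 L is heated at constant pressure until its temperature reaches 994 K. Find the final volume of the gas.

T₁ = P₁V₁/(nR) = 351×51.3/(3.72×8.314) = 582 K.
Isobaric: P stays 351 kPa; V/T = const ⇒ T₂ = 994 K, V₂ = 87.6 L.

87.6 L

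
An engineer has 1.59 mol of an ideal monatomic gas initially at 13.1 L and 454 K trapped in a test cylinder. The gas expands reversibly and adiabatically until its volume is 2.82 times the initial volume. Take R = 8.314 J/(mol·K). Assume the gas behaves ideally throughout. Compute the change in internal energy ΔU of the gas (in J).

-4490 J

P₁ = nRT₁/V₁ = 1.59×8.314×454/13.1 = 458 kPa.
Adiabatic: TV^(γ−1) = const ⇒ T₂ = 454×(0.355)^0.667 = 227 K; PV^γ = const ⇒ P₂ = 81.4 kPa.
For an ideal gas ΔU = nCvΔT with Cv = (3/2)R = 12.5 J/(mol·K).
ΔU = 1.59×12.5×(227−454) = -4490 J.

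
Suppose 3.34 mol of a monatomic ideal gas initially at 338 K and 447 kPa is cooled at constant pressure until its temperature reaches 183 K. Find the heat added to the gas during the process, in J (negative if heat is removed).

V₁ = nRT₁/P₁ = 3.34×8.314×338/447 = 21.0 L.
Isobaric: P stays 447 kPa; V/T = const ⇒ T₂ = 183 K, V₂ = 11.4 L.
W = PΔV = 447×(11.4−21.0) kPa·L = -4300 J.
ΔU = nCvΔT = 3.34×12.5×(183−338) = -6460 J.
Q = ΔU + W = nCpΔT = -10800 J.

-10800 J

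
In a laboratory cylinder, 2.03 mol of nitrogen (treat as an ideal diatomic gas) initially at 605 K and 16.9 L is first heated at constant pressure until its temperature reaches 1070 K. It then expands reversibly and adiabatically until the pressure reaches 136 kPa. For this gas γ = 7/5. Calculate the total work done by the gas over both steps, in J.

23500 J

P₁ = nRT₁/V₁ = 2.03×8.314×605/16.9 = 604 kPa.
Step 1 — Isobaric: P stays 604 kPa; V/T = const ⇒ T₂ = 1070 K, V₂ = 29.9 L.
W = PΔV = 604×(29.9−16.9) kPa·L = 7850 J.
ΔU = nCvΔT = 2.03×20.8×(1070−605) = 19600 J.
Q = ΔU + W = nCpΔT = 27500 J.
State after step 1: P = 604 kPa, V = 29.9 L, T = 1070 K.
Step 2 — Adiabatic: T₂/T₁ = (P₂/P₁)^((γ−1)/γ) ⇒ T₂ = 1070×(0.225)^0.286 = 699 K; V₂ = 86.7 L.
ΔU = nCvΔT = 2.03×20.8×(699−1070) = -15700 J.
Q = 0 for an adiabatic process, so W = −ΔU = 15700 J.
Net over both steps: W = 23500 J, Q = 27500 J, ΔU = 3960 J.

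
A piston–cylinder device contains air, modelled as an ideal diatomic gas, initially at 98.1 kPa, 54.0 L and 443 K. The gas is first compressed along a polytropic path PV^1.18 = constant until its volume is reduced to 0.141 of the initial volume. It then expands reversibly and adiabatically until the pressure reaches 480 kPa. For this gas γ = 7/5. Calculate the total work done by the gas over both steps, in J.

n = P₁V₁/(RT₁) = 98.1×54.0/(8.314×443) = 1.44 mol.
Step 1 — Polytropic n=1.18: T₂ = T₁(V₁/V₂)^(n−1) = 443×(7.09)^0.18 = 630 K; P₂ = P₁(V₁/V₂)^n = 990 kPa.
W = (P₁V₁−P₂V₂)/(n−1) = (98.1×54.0−990×7.61)/0.18 = -12400 J.
ΔU = nCvΔT = 1.44×20.8×(630−443) = 5600 J.
Q = ΔU + W = -6840 J.
State after step 1: P = 990 kPa, V = 7.61 L, T = 630 K.
Step 2 — Adiabatic: T₂/T₁ = (P₂/P₁)^((γ−1)/γ) ⇒ T₂ = 630×(0.485)^0.286 = 513 K; V₂ = 12.8 L.
ΔU = nCvΔT = 1.44×20.8×(513−630) = -3520 J.
Q = 0 for an adiabatic process, so W = −ΔU = 3520 J.
Net over both steps: W = -8920 J, Q = -6840 J, ΔU = 2080 J.

-8920 J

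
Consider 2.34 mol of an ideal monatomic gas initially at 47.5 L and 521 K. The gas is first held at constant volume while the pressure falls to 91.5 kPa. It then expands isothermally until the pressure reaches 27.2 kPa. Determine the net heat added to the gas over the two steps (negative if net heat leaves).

-3410 J

P₁ = nRT₁/V₁ = 2.34×8.314×521/47.5 = 213 kPa.
Step 1 — Isochoric: V stays 47.5 L; P/T = const ⇒ T₂ = 223 K, P₂ = 91.5 kPa.
W = 0 (no volume change).
ΔU = nCvΔT = 2.34×12.5×(223−521) = -8680 J.
Q = ΔU = -8680 J.
State after step 1: P = 91.5 kPa, V = 47.5 L, T = 223 K.
Step 2 — Isothermal: T stays 223 K; PV = const ⇒ V₂ = 160 L, P₂ = 27.2 kPa.
ΔU = 0 (ideal gas, T constant).
W = nRT ln(V₂/V₁) = 2.34×8.314×223×ln(3.36) = 5270 J.
Q = ΔU + W = 5270 J.
Net over both steps: W = 5270 J, Q = -3410 J, ΔU = -8680 J.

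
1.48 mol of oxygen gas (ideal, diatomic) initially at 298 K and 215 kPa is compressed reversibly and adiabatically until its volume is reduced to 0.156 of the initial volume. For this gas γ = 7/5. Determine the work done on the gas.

10100 J

V₁ = nRT₁/P₁ = 1.48×8.314×298/215 = 17.1 L.
Adiabatic: TV^(γ−1) = const ⇒ T₂ = 298×(6.41)^0.400 = 627 K; PV^γ = const ⇒ P₂ = 2900 kPa.
ΔU = nCvΔT = 1.48×20.8×(627−298) = 10100 J.
Q = 0 for an adiabatic process, so W = −ΔU = -10100 J.
Work done on the gas = −W_by = 10100 J.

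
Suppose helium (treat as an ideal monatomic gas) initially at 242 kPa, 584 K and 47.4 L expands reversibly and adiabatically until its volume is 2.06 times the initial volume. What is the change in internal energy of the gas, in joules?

n = P₁V₁/(RT₁) = 242×47.4/(8.314×584) = 2.36 mol.
Adiabatic: TV^(γ−1) = const ⇒ T₂ = 584×(0.485)^0.667 = 361 K; PV^γ = const ⇒ P₂ = 72.6 kPa.
For an ideal gas ΔU = nCvΔT with Cv = (3/2)R = 12.5 J/(mol·K).
ΔU = 2.36×12.5×(361−584) = -6580 J.

-6580 J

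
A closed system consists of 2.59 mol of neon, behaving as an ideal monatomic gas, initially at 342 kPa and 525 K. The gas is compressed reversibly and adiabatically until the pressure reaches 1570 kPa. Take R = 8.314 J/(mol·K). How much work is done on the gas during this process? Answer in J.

14200 J

V₁ = nRT₁/P₁ = 2.59×8.314×525/342 = 33.1 L.
Adiabatic: T₂/T₁ = (P₂/P₁)^((γ−1)/γ) ⇒ T₂ = 525×(4.59)^0.400 = 966 K; V₂ = 13.2 L.
ΔU = nCvΔT = 2.59×12.5×(966−525) = 14200 J.
Q = 0 for an adiabatic process, so W = −ΔU = -14200 J.
Work done on the gas = −W_by = 14200 J.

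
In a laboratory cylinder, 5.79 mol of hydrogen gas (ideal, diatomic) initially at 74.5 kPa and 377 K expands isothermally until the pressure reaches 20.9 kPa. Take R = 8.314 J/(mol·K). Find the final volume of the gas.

868 L

V₁ = nRT₁/P₁ = 5.79×8.314×377/74.5 = 244 L.
Isothermal: T stays 377 K; PV = const ⇒ V₂ = 868 L, P₂ = 20.9 kPa.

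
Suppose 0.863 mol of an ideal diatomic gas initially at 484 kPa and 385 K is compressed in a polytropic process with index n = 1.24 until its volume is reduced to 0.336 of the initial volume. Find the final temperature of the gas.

500 K

V₁ = nRT₁/P₁ = 0.863×8.314×385/484 = 5.71 L.
Polytropic n=1.24: T₂ = T₁(V₁/V₂)^(n−1) = 385×(2.98)^0.24 = 500 K; P₂ = P₁(V₁/V₂)^n = 1870 kPa.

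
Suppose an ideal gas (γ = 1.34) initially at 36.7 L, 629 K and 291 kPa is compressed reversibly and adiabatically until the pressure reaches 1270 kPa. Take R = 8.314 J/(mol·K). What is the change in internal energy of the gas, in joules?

14200 J

n = P₁V₁/(RT₁) = 291×36.7/(8.314×629) = 2.04 mol.
Adiabatic: T₂/T₁ = (P₂/P₁)^((γ−1)/γ) ⇒ T₂ = 629×(4.36)^0.254 = 914 K; V₂ = 12.2 L.
For an ideal gas ΔU = nCvΔT with Cv = R/(γ−1) = 24.5 J/(mol·K).
ΔU = 2.04×24.5×(914−629) = 14200 J.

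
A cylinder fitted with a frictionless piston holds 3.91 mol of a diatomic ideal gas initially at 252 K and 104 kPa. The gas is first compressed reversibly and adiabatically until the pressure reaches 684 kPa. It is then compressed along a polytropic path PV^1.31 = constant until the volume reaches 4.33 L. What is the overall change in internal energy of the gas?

V₁ = nRT₁/P₁ = 3.91×8.314×252/104 = 78.8 L.
Step 1 — Adiabatic: T₂/T₁ = (P₂/P₁)^((γ−1)/γ) ⇒ T₂ = 252×(6.58)^0.286 = 432 K; V₂ = 20.5 L.
ΔU = nCvΔT = 3.91×20.8×(432−252) = 14600 J.
Q = 0 for an adiabatic process, so W = −ΔU = -14600 J.
State after step 1: P = 684 kPa, V = 20.5 L, T = 432 K.
Step 2 — Polytropic n=1.31: T₂ = T₁(V₁/V₂)^(n−1) = 432×(4.74)^0.31 = 699 K; P₂ = P₁(V₁/V₂)^n = 5250 kPa.
W = (P₁V₁−P₂V₂)/(n−1) = (684×20.5−5250×4.33)/0.31 = -28000 J.
ΔU = nCvΔT = 3.91×20.8×(699−432) = 21700 J.
Q = ΔU + W = -6310 J.
Net over both steps: W = -42600 J, Q = -6310 J, ΔU = 36300 J.

36300 J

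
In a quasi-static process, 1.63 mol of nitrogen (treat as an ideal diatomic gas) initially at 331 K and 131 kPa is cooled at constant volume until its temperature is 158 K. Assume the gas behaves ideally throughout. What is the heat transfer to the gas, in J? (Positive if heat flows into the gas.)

-5860 J

V₁ = nRT₁/P₁ = 1.63×8.314×331/131 = 34.2 L.
Isochoric: V stays 34.2 L; P/T = const ⇒ T₂ = 158 K, P₂ = 62.5 kPa.
W = 0 (no volume change).
ΔU = nCvΔT = 1.63×20.8×(158−331) = -5860 J.
Q = ΔU = -5860 J.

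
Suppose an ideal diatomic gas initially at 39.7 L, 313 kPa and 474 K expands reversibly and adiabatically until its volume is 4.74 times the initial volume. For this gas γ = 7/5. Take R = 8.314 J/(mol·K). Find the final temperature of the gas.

Adiabatic: TV^(γ−1) = const ⇒ T₂ = 474×(0.211)^0.400 = 254 K; PV^γ = const ⇒ P₂ = 35.4 kPa.

254 K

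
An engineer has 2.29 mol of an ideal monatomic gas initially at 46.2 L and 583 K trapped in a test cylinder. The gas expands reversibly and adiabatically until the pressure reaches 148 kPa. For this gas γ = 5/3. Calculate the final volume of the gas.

P₁ = nRT₁/V₁ = 2.29×8.314×583/46.2 = 240 kPa.
Adiabatic: T₂/T₁ = (P₂/P₁)^((γ−1)/γ) ⇒ T₂ = 583×(0.616)^0.400 = 480 K; V₂ = 61.8 L.

61.8 L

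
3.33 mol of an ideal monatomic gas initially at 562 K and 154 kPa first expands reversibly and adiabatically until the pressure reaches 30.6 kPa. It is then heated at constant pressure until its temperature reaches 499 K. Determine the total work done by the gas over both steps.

16800 J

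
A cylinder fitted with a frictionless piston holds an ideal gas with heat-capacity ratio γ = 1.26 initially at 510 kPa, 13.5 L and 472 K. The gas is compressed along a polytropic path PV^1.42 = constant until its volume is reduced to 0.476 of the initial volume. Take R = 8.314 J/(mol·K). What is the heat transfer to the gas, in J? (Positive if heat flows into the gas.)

n = P₁V₁/(RT₁) = 510×13.5/(8.314×472) = 1.75 mol.
Polytropic n=1.42: T₂ = T₁(V₁/V₂)^(n−1) = 472×(2.10)^0.42 = 645 K; P₂ = P₁(V₁/V₂)^n = 1460 kPa.
W = (P₁V₁−P₂V₂)/(n−1) = (510×13.5−1460×6.43)/0.42 = -6000 J.
ΔU = nCvΔT = 1.75×32.0×(645−472) = 9690 J.
Q = ΔU + W = 3690 J.

3690 J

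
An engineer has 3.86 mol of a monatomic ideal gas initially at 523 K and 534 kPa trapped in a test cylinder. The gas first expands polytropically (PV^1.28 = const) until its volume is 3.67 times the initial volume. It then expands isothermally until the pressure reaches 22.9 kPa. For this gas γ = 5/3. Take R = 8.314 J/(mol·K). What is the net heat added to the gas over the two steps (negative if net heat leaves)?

V₁ = nRT₁/P₁ = 3.86×8.314×523/534 = 31.4 L.
Step 1 — Polytropic n=1.28: T₂ = T₁(V₁/V₂)^(n−1) = 523×(0.272)^0.28 = 363 K; P₂ = P₁(V₁/V₂)^n = 101 kPa.
W = (P₁V₁−P₂V₂)/(n−1) = (534×31.4−101×115)/0.28 = 18300 J.
ΔU = nCvΔT = 3.86×12.5×(363−523) = -7680 J.
Q = ΔU + W = 10600 J.
State after step 1: P = 101 kPa, V = 115 L, T = 363 K.
Step 2 — Isothermal: T stays 363 K; PV = const ⇒ V₂ = 509 L, P₂ = 22.9 kPa.
ΔU = 0 (ideal gas, T constant).
W = nRT ln(V₂/V₁) = 3.86×8.314×363×ln(4.42) = 17300 J.
Q = ΔU + W = 17300 J.
Net over both steps: W = 35600 J, Q = 27900 J, ΔU = -7680 J.

27900 J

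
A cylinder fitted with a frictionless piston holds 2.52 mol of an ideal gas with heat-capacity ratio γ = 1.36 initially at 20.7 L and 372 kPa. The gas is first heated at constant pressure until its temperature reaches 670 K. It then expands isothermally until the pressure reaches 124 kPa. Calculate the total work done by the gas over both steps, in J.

21800 J

T₁ = P₁V₁/(nR) = 372×20.7/(2.52×8.314) = 368 K.
Step 1 — Isobaric: P stays 372 kPa; V/T = const ⇒ T₂ = 670 K, V₂ = 37.7 L.
W = PΔV = 372×(37.7−20.7) kPa·L = 6340 J.
ΔU = nCvΔT = 2.52×23.1×(670−368) = 17600 J.
Q = ΔU + W = nCpΔT = 23900 J.
State after step 1: P = 372 kPa, V = 37.7 L, T = 670 K.
Step 2 — Isothermal: T stays 670 K; PV = const ⇒ V₂ = 113 L, P₂ = 124 kPa.
ΔU = 0 (ideal gas, T constant).
W = nRT ln(V₂/V₁) = 2.52×8.314×670×ln(3.00) = 15400 J.
Q = ΔU + W = 15400 J.
Net over both steps: W = 21800 J, Q = 39400 J, ΔU = 17600 J.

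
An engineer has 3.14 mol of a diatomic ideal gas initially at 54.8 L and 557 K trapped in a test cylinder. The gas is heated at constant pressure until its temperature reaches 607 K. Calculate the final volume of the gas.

59.7 L

P₁ = nRT₁/V₁ = 3.14×8.314×557/54.8 = 265 kPa.
Isobaric: P stays 265 kPa; V/T = const ⇒ T₂ = 607 K, V₂ = 59.7 L.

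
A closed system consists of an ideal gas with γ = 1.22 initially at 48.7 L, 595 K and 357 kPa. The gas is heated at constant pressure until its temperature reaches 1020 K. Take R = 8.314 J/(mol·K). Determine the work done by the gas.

n = P₁V₁/(RT₁) = 357×48.7/(8.314×595) = 3.51 mol.
Isobaric: P stays 357 kPa; V/T = const ⇒ T₂ = 1020 K, V₂ = 83.5 L.
W = PΔV = 357×(83.5−48.7) kPa·L = 12400 J.

12400 J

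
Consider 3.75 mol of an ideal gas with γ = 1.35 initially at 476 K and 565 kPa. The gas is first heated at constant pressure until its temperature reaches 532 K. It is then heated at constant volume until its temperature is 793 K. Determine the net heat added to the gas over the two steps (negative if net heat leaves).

V₁ = nRT₁/P₁ = 3.75×8.314×476/565 = 26.3 L.
Step 1 — Isobaric: P stays 565 kPa; V/T = const ⇒ T₂ = 532 K, V₂ = 29.4 L.
W = PΔV = 565×(29.4−26.3) kPa·L = 1750 J.
ΔU = nCvΔT = 3.75×23.8×(532−476) = 4990 J.
Q = ΔU + W = nCpΔT = 6730 J.
State after step 1: P = 565 kPa, V = 29.4 L, T = 532 K.
Step 2 — Isochoric: V stays 29.4 L; P/T = const ⇒ T₂ = 793 K, P₂ = 842 kPa.
W = 0 (no volume change).
ΔU = nCvΔT = 3.75×23.8×(793−532) = 23200 J.
Q = ΔU = 23200 J.
Net over both steps: W = 1750 J, Q = 30000 J, ΔU = 28200 J.

30000 J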